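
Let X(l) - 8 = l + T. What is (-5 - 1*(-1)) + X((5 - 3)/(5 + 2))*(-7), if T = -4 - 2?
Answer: -20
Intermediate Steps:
T = -6
X(l) = 2 + l (X(l) = 8 + (l - 6) = 8 + (-6 + l) = 2 + l)
(-5 - 1*(-1)) + X((5 - 3)/(5 + 2))*(-7) = (-5 - 1*(-1)) + (2 + (5 - 3)/(5 + 2))*(-7) = (-5 + 1) + (2 + 2/7)*(-7) = -4 + (2 + 2*(⅐))*(-7) = -4 + (2 + 2/7)*(-7) = -4 + (16/7)*(-7) = -4 - 16 = -20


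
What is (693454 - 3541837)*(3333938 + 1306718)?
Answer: -13218365659248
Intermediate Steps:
(693454 - 3541837)*(3333938 + 1306718) = -2848383*4640656 = -13218365659248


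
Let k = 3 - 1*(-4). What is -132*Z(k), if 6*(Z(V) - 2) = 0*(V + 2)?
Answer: -264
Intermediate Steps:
k = 7 (k = 3 + 4 = 7)
Z(V) = 2 (Z(V) = 2 + (0*(V + 2))/6 = 2 + (0*(2 + V))/6 = 2 + (1/6)*0 = 2 + 0 = 2)
-132*Z(k) = -132*2 = -264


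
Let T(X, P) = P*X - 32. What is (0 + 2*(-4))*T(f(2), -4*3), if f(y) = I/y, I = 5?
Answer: 496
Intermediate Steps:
f(y) = 5/y
T(X, P) = -32 + P*X
(0 + 2*(-4))*T(f(2), -4*3) = (0 + 2*(-4))*(-32 + (-4*3)*(5/2)) = (0 - 8)*(-32 - 60/2) = -8*(-32 - 12*5/2) = -8*(-32 - 30) = -8*(-62) = 496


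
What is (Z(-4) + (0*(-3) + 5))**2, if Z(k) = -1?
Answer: 16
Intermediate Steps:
(Z(-4) + (0*(-3) + 5))**2 = (-1 + (0*(-3) + 5))**2 = (-1 + (0 + 5))**2 = (-1 + 5)**2 = 4**2 = 16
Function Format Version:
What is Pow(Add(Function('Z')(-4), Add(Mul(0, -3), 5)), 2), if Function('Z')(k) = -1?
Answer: 16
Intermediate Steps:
Pow(Add(Function('Z')(-4), Add(Mul(0, -3), 5)), 2) = Pow(Add(-1, Add(Mul(0, -3), 5)), 2) = Pow(Add(-1, Add(0, 5)), 2) = Pow(Add(-1, 5), 2) = Pow(4, 2) = 16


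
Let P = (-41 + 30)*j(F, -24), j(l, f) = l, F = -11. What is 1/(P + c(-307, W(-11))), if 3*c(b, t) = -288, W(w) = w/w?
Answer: 1/25 ≈ 0.040000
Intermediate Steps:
W(w) = 1
c(b, t) = -96 (c(b, t) = (1/3)*(-288) = -96)
P = 121 (P = (-41 + 30)*(-11) = -11*(-11) = 121)
1/(P + c(-307, W(-11))) = 1/(121 - 96) = 1/25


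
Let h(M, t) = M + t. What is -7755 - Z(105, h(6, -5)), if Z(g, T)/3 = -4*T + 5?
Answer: -7758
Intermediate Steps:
Z(g, T) = 15 - 12*T (Z(g, T) = 3*(-4*T + 5) = 3*(5 - 4*T) = 15 - 12*T)
-7755 - Z(105, h(6, -5)) = -7755 - (15 - 12*(6 - 5)) = -7755 - (15 - 12*1) = -7755 - (15 - 12) = -7755 - 1*3 = -7755 - 3 = -7758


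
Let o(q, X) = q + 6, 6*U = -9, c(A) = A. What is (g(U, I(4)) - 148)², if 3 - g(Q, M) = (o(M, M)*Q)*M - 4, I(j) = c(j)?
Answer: 6561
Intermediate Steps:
I(j) = j
U = -3/2 (U = (⅙)*(-9) = -3/2 ≈ -1.5000)
o(q, X) = 6 + q
g(Q, M) = 7 - M*Q*(6 + M) (g(Q, M) = 3 - (((6 + M)*Q)*M - 4) = 3 - ((Q*(6 + M))*M - 4) = 3 - (M*Q*(6 + M) - 4) = 3 - (-4 + M*Q*(6 + M)) = 3 + (4 - M*Q*(6 + M)) = 7 - M*Q*(6 + M))
(g(U, I(4)) - 148)² = ((7 - 1*4*(-3/2)*(6 + 4)) - 148)² = ((7 - 1*4*(-3/2)*10) - 148)² = ((7 + 60) - 148)² = (67 - 148)² = (-81)² = 6561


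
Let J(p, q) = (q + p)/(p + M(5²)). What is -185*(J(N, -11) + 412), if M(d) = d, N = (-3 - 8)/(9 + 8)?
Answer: -1751025/23 ≈ -76132.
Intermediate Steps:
N = -11/17 ≈ -0.64706
J(p, q) = (p + q)/(25 + p) (J(p, q) = (q + p)/(p + 5²) = (p + q)/(p + 25) = (p + q)/(25 + p))
-185*(J(N, -11) + 412) = -185*((-11/17 - 11)/(25 - 11/17) + 412) = -185*(-198/17/(414/17) + 412) = -185*((17/414)*(-198/17) + 412) = -185*(-11/23 + 412) = -185*9465/23 = -1751025/23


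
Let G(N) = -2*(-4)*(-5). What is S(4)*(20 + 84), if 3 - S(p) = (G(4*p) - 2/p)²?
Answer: -170274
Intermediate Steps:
G(N) = -40 (G(N) = 8*(-5) = -40)
S(p) = 3 - (-40 - 2/p)²
S(4)*(20 + 84) = (-1597 - 160/4 - 4/4²)*(20 + 84) = (-1597 - 160*¼ - 4*1/16)*104 = (-1597 - 40 - ¼)*104 = -6549/4*104 = -170274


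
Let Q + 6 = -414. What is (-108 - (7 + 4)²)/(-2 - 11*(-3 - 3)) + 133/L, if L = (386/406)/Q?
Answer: -725777317/12352 ≈ -58758.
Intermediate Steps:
Q = -420 (Q = -6 - 414 = -420)
L = -193/85260 (L = (386/406)/(-420) = (386*(1/406))*(-1/420) = (193/203)*(-1/420) = -193/85260 ≈ -0.0022637)
(-108 - (7 + 4)²)/(-2 - 11*(-3 - 3)) + 133/L = (-108 - (7 + 4)²)/(-2 - 11*(-3 - 3)) + 133/(-193/85260) = (-108 - 1*11²)/(-2 - 11*(-6)) + 133*(-85260/193) = (-108 - 1*121)/(-2 + 66) - 11339580/193 = (-108 - 121)/64 - 11339580/193 = -229*1/64 - 11339580/193 = -229/64 - 11339580/193 = -725777317/12352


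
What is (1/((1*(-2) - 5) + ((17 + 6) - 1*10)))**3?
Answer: 1/216 ≈ 0.0046296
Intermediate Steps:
(1/((1*(-2) - 5) + ((17 + 6) - 1*10)))**3 = (1/((-2 - 5) + (23 - 10)))**3 = (1/(-7 + 13))**3 = (1/6)**3 = 1/216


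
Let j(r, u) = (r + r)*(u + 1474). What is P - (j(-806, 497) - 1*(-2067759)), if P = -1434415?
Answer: -324922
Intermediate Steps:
j(r, u) = 2*r*(1474 + u) (j(r, u) = (2*r)*(1474 + u) = 2*r*(1474 + u))
P - (j(-806, 497) - 1*(-2067759)) = -1434415 - (2*(-806)*(1474 + 497) - 1*(-2067759)) = -1434415 - (2*(-806)*1971 + 2067759) = -1434415 - (-3177252 + 2067759) = -1434415 - 1*(-1109493) = -1434415 + 1109493 = -324922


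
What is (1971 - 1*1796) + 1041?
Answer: 1216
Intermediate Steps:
(1971 - 1*1796) + 1041 = (1971 - 1796) + 1041 = 175 + 1041 = 1216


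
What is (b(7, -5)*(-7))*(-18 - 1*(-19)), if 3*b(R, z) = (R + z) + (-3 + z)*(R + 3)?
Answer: 182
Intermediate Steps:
b(R, z) = R/3 + z/3 + (-3 + z)*(3 + R)/3 (b(R, z) = ((R + z) + (-3 + z)*(R + 3))/3 = ((R + z) + (-3 + z)*(3 + R))/3 = (R + z + (-3 + z)*(3 + R))/3 = R/3 + z/3 + (-3 + z)*(3 + R)/3)
(b(7, -5)*(-7))*(-18 - 1*(-19)) = ((-3 - 2/3*7 + (4/3)*(-5) + (1/3)*7*(-5))*(-7))*(-18 - 1*(-19)) = ((-3 - 14/3 - 20/3 - 35/3)*(-7))*(-18 + 19) = -26*(-7)*1 = 182*1 = 182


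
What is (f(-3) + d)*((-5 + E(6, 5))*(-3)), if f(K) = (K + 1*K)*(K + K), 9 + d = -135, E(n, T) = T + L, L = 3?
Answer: 972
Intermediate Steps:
E(n, T) = 3 + T (E(n, T) = T + 3 = 3 + T)
d = -144 (d = -9 - 135 = -144)
f(K) = 4*K² (f(K) = (K + K)*(2*K) = (2*K)*(2*K) = 4*K²)
(f(-3) + d)*((-5 + E(6, 5))*(-3)) = (4*(-3)² - 144)*((-5 + (3 + 5))*(-3)) = (4*9 - 144)*((-5 + 8)*(-3)) = (36 - 144)*(3*(-3)) = -108*(-9) = 972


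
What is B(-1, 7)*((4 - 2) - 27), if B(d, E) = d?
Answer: 25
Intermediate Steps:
B(-1, 7)*((4 - 2) - 27) = -((4 - 2) - 27) = -(2 - 27) = -1*(-25) = 25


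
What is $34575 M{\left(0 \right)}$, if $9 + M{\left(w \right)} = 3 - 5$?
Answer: $-380325$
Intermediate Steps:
$M{\left(w \right)} = -11$ ($M{\left(w \right)} = -9 + \left(3 - 5\right) = -9 - 2 = -11$)
$34575 M{\left(0 \right)} = 34575 \left(-11\right) = -380325$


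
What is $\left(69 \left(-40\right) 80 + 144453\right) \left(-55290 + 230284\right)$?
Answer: $-13360266918$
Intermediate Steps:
$\left(69 \left(-40\right) 80 + 144453\right) \left(-55290 + 230284\right) = \left(\left(-2760\right) 80 + 144453\right) 174994 = \left(-220800 + 144453\right) 174994 = \left(-76347\right) 174994 = -13360266918$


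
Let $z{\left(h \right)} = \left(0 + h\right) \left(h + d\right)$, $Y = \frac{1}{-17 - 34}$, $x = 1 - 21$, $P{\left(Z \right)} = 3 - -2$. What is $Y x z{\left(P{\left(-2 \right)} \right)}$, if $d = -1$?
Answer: $\frac{400}{51} \approx 7.8431$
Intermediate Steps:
$P{\left(Z \right)} = 5$ ($P{\left(Z \right)} = 3 + 2 = 5$)
$x = -20$ ($x = 1 - 21 = -20$)
$Y = - \frac{1}{51}$ ($Y = \frac{1}{-51} = - \frac{1}{51} \approx -0.019608$)
$z{\left(h \right)} = h \left(-1 + h\right)$ ($z{\left(h \right)} = \left(0 + h\right) \left(h - 1\right) = h \left(-1 + h\right)$)
$Y x z{\left(P{\left(-2 \right)} \right)} = \left(- \frac{1}{51}\right) \left(-20\right) 5 \left(-1 + 5\right) = \frac{20 \cdot 5 \cdot 4}{51} = \frac{20}{51} \cdot 20 = \frac{400}{51}$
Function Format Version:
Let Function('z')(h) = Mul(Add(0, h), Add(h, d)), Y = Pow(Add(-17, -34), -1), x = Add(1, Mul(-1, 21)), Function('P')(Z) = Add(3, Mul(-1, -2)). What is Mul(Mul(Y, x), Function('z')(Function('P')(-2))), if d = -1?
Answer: Rational(400, 51) ≈ 7.8431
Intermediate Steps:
Function('P')(Z) = 5 (Function('P')(Z) = Add(3, 2) = 5)
x = -20 (x = Add(1, -21) = -20)
Y = Rational(-1, 51) (Y = Pow(-51, -1) = Rational(-1, 51) ≈ -0.019608)
Function('z')(h) = Mul(h, Add(-1, h)) (Function('z')(h) = Mul(Add(0, h), Add(h, -1)) = Mul(h, Add(-1, h)))
Mul(Mul(Y, x), Function('z')(Function('P')(-2))) = Mul(Mul(Rational(-1, 51), -20), Mul(5, Add(-1, 5))) = Mul(Rational(20, 51), Mul(5, 4)) = Mul(Rational(20, 51), 20) = Rational(400, 51)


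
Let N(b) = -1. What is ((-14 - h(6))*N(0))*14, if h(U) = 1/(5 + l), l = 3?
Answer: 791/4 ≈ 197.75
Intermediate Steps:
h(U) = ⅛ (h(U) = 1/(5 + 3) = 1/8 = ⅛)
((-14 - h(6))*N(0))*14 = ((-14 - 1*⅛)*(-1))*14 = ((-14 - ⅛)*(-1))*14 = -113/8*(-1)*14 = (113/8)*14 = 791/4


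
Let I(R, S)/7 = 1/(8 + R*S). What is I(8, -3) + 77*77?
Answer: 94857/16 ≈ 5928.6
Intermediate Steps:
I(R, S) = 7/(8 + R*S)
I(8, -3) + 77*77 = 7/(8 + 8*(-3)) + 77*77 = 7/(8 - 24) + 5929 = 7/(-16) + 5929 = 7*(-1/16) + 5929 = -7/16 + 5929 = 94857/16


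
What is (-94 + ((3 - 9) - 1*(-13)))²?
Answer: 7569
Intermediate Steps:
(-94 + ((3 - 9) - 1*(-13)))² = (-94 + (-6 + 13))² = (-94 + 7)² = (-87)² = 7569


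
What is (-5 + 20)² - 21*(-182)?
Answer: 4047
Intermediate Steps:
(-5 + 20)² - 21*(-182) = 15² - 1*(-3822) = 225 + 3822 = 4047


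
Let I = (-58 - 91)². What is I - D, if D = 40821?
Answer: -18620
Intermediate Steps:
I = 22201 (I = (-149)² = 22201)
I - D = 22201 - 1*40821 = 22201 - 40821 = -18620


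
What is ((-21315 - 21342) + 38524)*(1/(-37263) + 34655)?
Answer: -5337146508112/37263 ≈ -1.4323e+8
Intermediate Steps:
((-21315 - 21342) + 38524)*(1/(-37263) + 34655) = (-42657 + 38524)*(-1/37263 + 34655) = -4133*1291349264/37263 = -5337146508112/37263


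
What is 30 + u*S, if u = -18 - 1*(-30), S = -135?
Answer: -1590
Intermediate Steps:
u = 12 (u = -18 + 30 = 12)
30 + u*S = 30 + 12*(-135) = 30 - 1620 = -1590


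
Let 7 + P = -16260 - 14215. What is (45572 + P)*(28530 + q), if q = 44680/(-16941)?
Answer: 2430908711500/5647 ≈ 4.3048e+8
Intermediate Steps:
q = -44680/16941 (q = 44680*(-1/16941) = -44680/16941 ≈ -2.6374)
P = -30482 (P = -7 + (-16260 - 14215) = -7 - 30475 = -30482)
(45572 + P)*(28530 + q) = (45572 - 30482)*(28530 - 44680/16941) = 15090*(483282050/16941) = 2430908711500/5647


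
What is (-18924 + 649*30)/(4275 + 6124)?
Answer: 546/10399 ≈ 0.052505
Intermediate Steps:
(-18924 + 649*30)/(4275 + 6124) = (-18924 + 19470)/10399 = 546*(1/10399) = 546/10399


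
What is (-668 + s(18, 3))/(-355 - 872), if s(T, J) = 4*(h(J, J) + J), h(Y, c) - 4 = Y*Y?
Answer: 604/1227 ≈ 0.49226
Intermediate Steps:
h(Y, c) = 4 + Y**2 (h(Y, c) = 4 + Y*Y = 4 + Y**2)
s(T, J) = 16 + 4*J + 4*J**2 (s(T, J) = 4*((4 + J**2) + J) = 4*(4 + J + J**2) = 16 + 4*J + 4*J**2)
(-668 + s(18, 3))/(-355 - 872) = (-668 + (16 + 4*3 + 4*3**2))/(-355 - 872) = (-668 + (16 + 12 + 4*9))/(-1227) = -(-668 + (16 + 12 + 36))/1227 = -(-668 + 64)/1227 = -1/1227*(-604) = 604/1227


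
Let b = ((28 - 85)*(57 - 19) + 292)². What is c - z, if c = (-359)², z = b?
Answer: -3382995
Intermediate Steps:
b = 3511876 (b = (-57*38 + 292)² = (-2166 + 292)² = (-1874)² = 3511876)
z = 3511876
c = 128881
c - z = 128881 - 1*3511876 = 128881 - 3511876 = -3382995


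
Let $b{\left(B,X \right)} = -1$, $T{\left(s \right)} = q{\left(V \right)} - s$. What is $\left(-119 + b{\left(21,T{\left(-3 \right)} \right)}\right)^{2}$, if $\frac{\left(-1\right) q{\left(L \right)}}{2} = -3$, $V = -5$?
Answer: $14400$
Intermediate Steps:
$q{\left(L \right)} = 6$ ($q{\left(L \right)} = \left(-2\right) \left(-3\right) = 6$)
$T{\left(s \right)} = 6 - s$
$\left(-119 + b{\left(21,T{\left(-3 \right)} \right)}\right)^{2} = \left(-119 - 1\right)^{2} = \left(-120\right)^{2} = 14400$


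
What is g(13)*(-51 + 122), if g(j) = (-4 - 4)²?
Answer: 4544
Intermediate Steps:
g(j) = 64 (g(j) = (-8)² = 64)
g(13)*(-51 + 122) = 64*(-51 + 122) = 64*71 = 4544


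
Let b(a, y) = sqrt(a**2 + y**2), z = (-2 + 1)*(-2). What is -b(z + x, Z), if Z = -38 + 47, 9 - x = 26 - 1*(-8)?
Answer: -sqrt(610) ≈ -24.698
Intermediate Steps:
x = -25 (x = 9 - (26 - 1*(-8)) = 9 - (26 + 8) = 9 - 1*34 = 9 - 34 = -25)
z = 2 (z = -1*(-2) = 2)
Z = 9
-b(z + x, Z) = -sqrt((2 - 25)**2 + 9**2) = -sqrt((-23)**2 + 81) = -sqrt(529 + 81) = -sqrt(610)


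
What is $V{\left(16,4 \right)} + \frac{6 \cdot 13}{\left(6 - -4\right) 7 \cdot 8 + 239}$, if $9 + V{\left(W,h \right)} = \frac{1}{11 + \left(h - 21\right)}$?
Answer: $- \frac{43477}{4794} \approx -9.069$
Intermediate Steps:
$V{\left(W,h \right)} = -9 + \frac{1}{-10 + h}$ ($V{\left(W,h \right)} = -9 + \frac{1}{11 + \left(h - 21\right)} = -9 + \frac{1}{11 + \left(-21 + h\right)} = -9 + \frac{1}{-10 + h}$)
$V{\left(16,4 \right)} + \frac{6 \cdot 13}{\left(6 - -4\right) 7 \cdot 8 + 239} = \frac{91 - 36}{-10 + 4} + \frac{6 \cdot 13}{\left(6 - -4\right) 7 \cdot 8 + 239} = \frac{91 - 36}{-6} + \frac{1}{\left(6 + 4\right) 7 \cdot 8 + 239} \cdot 78 = \left(- \frac{1}{6}\right) 55 + \frac{1}{10 \cdot 7 \cdot 8 + 239} \cdot 78 = - \frac{55}{6} + \frac{1}{70 \cdot 8 + 239} \cdot 78 = - \frac{55}{6} + \frac{1}{560 + 239} \cdot 78 = - \frac{55}{6} + \frac{1}{799} \cdot 78 = - \frac{55}{6} + \frac{78}{799} = - \frac{43477}{4794}$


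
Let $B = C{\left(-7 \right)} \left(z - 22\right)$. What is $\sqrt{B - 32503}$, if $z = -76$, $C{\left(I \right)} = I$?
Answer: $i \sqrt{31817} \approx 178.37 i$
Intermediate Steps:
$B = 686$ ($B = - 7 \left(-76 - 22\right) = \left(-7\right) \left(-98\right) = 686$)
$\sqrt{B - 32503} = \sqrt{686 - 32503} = \sqrt{-31817} = i \sqrt{31817}$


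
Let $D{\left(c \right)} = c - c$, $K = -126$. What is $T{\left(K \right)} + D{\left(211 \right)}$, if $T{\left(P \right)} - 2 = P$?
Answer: $-124$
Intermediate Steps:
$T{\left(P \right)} = 2 + P$
$D{\left(c \right)} = 0$
$T{\left(K \right)} + D{\left(211 \right)} = \left(2 - 126\right) + 0 = -124 + 0 = -124$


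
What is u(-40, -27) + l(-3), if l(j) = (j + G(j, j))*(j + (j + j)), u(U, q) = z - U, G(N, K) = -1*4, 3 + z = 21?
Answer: 121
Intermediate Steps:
z = 18 (z = -3 + 21 = 18)
G(N, K) = -4
u(U, q) = 18 - U
l(j) = 3*j*(-4 + j) (l(j) = (j - 4)*(j + (j + j)) = (-4 + j)*(j + 2*j) = (-4 + j)*(3*j) = 3*j*(-4 + j))
u(-40, -27) + l(-3) = (18 - 1*(-40)) + 3*(-3)*(-4 - 3) = (18 + 40) + 3*(-3)*(-7) = 58 + 63 = 121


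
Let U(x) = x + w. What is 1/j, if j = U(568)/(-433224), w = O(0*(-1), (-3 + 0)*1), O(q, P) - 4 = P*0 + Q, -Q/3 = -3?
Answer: -433224/581 ≈ -745.65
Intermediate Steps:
Q = 9 (Q = -3*(-3) = 9)
O(q, P) = 13 (O(q, P) = 4 + (P*0 + 9) = 4 + (0 + 9) = 4 + 9 = 13)
w = 13
U(x) = 13 + x (U(x) = x + 13 = 13 + x)
j = -581/433224 (j = (13 + 568)/(-433224) = 581*(-1/433224) = -581/433224 ≈ -0.0013411)
1/j = 1/(-581/433224) = -433224/581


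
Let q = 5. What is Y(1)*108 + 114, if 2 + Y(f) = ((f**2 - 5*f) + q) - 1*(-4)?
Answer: 438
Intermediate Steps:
Y(f) = 7 + f**2 - 5*f (Y(f) = -2 + (((f**2 - 5*f) + 5) - 1*(-4)) = -2 + ((5 + f**2 - 5*f) + 4) = -2 + (9 + f**2 - 5*f) = 7 + f**2 - 5*f)
Y(1)*108 + 114 = (7 + 1**2 - 5*1)*108 + 114 = (7 + 1 - 5)*108 + 114 = 3*108 + 114 = 324 + 114 = 438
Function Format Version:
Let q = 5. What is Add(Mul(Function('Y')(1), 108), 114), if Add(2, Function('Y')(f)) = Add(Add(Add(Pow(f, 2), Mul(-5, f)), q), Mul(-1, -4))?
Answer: 438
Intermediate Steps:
Function('Y')(f) = Add(7, Pow(f, 2), Mul(-5, f)) (Function('Y')(f) = Add(-2, Add(Add(Add(Pow(f, 2), Mul(-5, f)), 5), Mul(-1, -4))) = Add(-2, Add(Add(5, Pow(f, 2), Mul(-5, f)), 4)) = Add(-2, Add(9, Pow(f, 2), Mul(-5, f))) = Add(7, Pow(f, 2), Mul(-5, f)))
Add(Mul(Function('Y')(1), 108), 114) = Add(Mul(Add(7, Pow(1, 2), Mul(-5, 1)), 108), 114) = Add(Mul(Add(7, 1, -5), 108), 114) = Add(Mul(3, 108), 114) = Add(324, 114) = 438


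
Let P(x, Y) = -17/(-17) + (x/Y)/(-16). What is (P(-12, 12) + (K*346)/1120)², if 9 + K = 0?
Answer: 231361/78400 ≈ 2.9510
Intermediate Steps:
K = -9 (K = -9 + 0 = -9)
P(x, Y) = 1 - x/(16*Y) (P(x, Y) = -17*(-1/17) + (x/Y)*(-1/16) = 1 - x/(16*Y))
(P(-12, 12) + (K*346)/1120)² = ((12 - 1/16*(-12))/12 - 9*346/1120)² = ((12 + ¾)/12 - 3114*1/1120)² = ((1/12)*(51/4) - 1557/560)² = (17/16 - 1557/560)² = (-481/280)² = 231361/78400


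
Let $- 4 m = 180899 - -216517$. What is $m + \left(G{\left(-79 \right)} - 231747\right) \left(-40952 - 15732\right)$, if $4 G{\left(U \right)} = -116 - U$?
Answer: $13136771921$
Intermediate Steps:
$G{\left(U \right)} = -29 - \frac{U}{4}$ ($G{\left(U \right)} = \frac{-116 - U}{4} = -29 - \frac{U}{4}$)
$m = -99354$ ($m = - \frac{180899 - -216517}{4} = - \frac{180899 + 216517}{4} = \left(- \frac{1}{4}\right) 397416 = -99354$)
$m + \left(G{\left(-79 \right)} - 231747\right) \left(-40952 - 15732\right) = -99354 + \left(\left(-29 - - \frac{79}{4}\right) - 231747\right) \left(-40952 - 15732\right) = -99354 + \left(\left(-29 + \frac{79}{4}\right) - 231747\right) \left(-56684\right) = -99354 + \left(- \frac{37}{4} - 231747\right) \left(-56684\right) = -99354 - -13136871275 = -99354 + 13136871275 = 13136771921$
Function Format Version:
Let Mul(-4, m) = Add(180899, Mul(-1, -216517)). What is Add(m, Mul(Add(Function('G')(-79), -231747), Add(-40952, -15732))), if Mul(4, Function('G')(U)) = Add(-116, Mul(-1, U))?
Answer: 13136771921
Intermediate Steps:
Function('G')(U) = Add(-29, Mul(Rational(-1, 4), U)) (Function('G')(U) = Mul(Rational(1, 4), Add(-116, Mul(-1, U))) = Add(-29, Mul(Rational(-1, 4), U)))
m = -99354 (m = Mul(Rational(-1, 4), Add(180899, Mul(-1, -216517))) = Mul(Rational(-1, 4), Add(180899, 216517)) = Mul(Rational(-1, 4), 397416) = -99354)
Add(m, Mul(Add(Function('G')(-79), -231747), Add(-40952, -15732))) = Add(-99354, Mul(Add(Add(-29, Mul(Rational(-1, 4), -79)), -231747), Add(-40952, -15732))) = Add(-99354, Mul(Add(Add(-29, Rational(79, 4)), -231747), -56684)) = Add(-99354, Mul(Add(Rational(-37, 4), -231747), -56684)) = Add(-99354, Mul(Rational(-927025, 4), -56684)) = Add(-99354, 13136871275) = 13136771921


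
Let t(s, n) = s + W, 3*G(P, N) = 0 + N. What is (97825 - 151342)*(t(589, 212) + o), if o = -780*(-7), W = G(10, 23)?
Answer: -324134630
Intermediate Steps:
G(P, N) = N/3 (G(P, N) = (0 + N)/3 = N/3)
W = 23/3 (W = (⅓)*23 = 23/3 ≈ 7.6667)
t(s, n) = 23/3 + s (t(s, n) = s + 23/3 = 23/3 + s)
o = 5460
(97825 - 151342)*(t(589, 212) + o) = (97825 - 151342)*((23/3 + 589) + 5460) = -53517*(1790/3 + 5460) = -53517*18170/3 = -324134630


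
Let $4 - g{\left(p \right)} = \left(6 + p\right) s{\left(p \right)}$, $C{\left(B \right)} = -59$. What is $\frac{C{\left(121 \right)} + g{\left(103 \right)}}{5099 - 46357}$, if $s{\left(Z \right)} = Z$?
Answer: $\frac{5641}{20629} \approx 0.27345$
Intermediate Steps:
$g{\left(p \right)} = 4 - p \left(6 + p\right)$ ($g{\left(p \right)} = 4 - \left(6 + p\right) p = 4 - p \left(6 + p\right)$)
$\frac{C{\left(121 \right)} + g{\left(103 \right)}}{5099 - 46357} = \frac{-59 - 11223}{5099 - 46357} = \frac{-59 - 11223}{-41258} = \left(-59 - 11223\right) \left(- \frac{1}{41258}\right) = \left(-11282\right) \left(- \frac{1}{41258}\right) = \frac{5641}{20629}$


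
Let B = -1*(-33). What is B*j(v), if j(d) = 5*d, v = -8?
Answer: -1320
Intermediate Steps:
B = 33
B*j(v) = 33*(5*(-8)) = 33*(-40) = -1320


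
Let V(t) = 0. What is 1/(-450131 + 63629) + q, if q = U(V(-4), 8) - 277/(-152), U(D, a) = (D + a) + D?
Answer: 288523667/29374152 ≈ 9.8224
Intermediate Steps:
U(D, a) = a + 2*D
q = 1493/152 (q = (8 + 2*0) - 277/(-152) = (8 + 0) - 1/152*(-277) = 8 + 277/152 = 1493/152 ≈ 9.8224)
1/(-450131 + 63629) + q = 1/(-450131 + 63629) + 1493/152 = 1/(-386502) + 1493/152 = -1/386502 + 1493/152 = 288523667/29374152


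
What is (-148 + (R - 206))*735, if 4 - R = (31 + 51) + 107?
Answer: -396165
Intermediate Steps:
R = -185 (R = 4 - ((31 + 51) + 107) = 4 - (82 + 107) = 4 - 1*189 = 4 - 189 = -185)
(-148 + (R - 206))*735 = (-148 + (-185 - 206))*735 = (-148 - 391)*735 = -539*735 = -396165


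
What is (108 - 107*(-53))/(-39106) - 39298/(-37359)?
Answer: 188698561/208708722 ≈ 0.90412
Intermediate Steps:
(108 - 107*(-53))/(-39106) - 39298/(-37359) = (108 + 5671)*(-1/39106) - 39298*(-1/37359) = 5779*(-1/39106) + 5614/5337 = -5779/39106 + 5614/5337 = 188698561/208708722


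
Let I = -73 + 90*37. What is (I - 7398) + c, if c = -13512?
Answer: -17653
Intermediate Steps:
I = 3257 (I = -73 + 3330 = 3257)
(I - 7398) + c = (3257 - 7398) - 13512 = -4141 - 13512 = -17653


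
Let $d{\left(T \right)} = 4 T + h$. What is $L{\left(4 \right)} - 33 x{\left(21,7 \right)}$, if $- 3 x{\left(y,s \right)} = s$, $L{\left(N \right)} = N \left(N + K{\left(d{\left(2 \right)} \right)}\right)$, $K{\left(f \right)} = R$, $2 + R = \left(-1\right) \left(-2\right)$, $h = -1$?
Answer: $93$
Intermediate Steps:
$d{\left(T \right)} = -1 + 4 T$ ($d{\left(T \right)} = 4 T - 1 = -1 + 4 T$)
$R = 0$ ($R = -2 - -2 = -2 + 2 = 0$)
$K{\left(f \right)} = 0$
$L{\left(N \right)} = N^{2}$ ($L{\left(N \right)} = N \left(N + 0\right) = N N = N^{2}$)
$x{\left(y,s \right)} = - \frac{s}{3}$
$L{\left(4 \right)} - 33 x{\left(21,7 \right)} = 4^{2} - 33 \left(\left(- \frac{1}{3}\right) 7\right) = 16 - -77 = 16 + 77 = 93$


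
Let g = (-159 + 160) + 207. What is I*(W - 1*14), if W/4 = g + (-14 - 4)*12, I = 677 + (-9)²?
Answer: -34868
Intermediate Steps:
g = 208 (g = 1 + 207 = 208)
I = 758 (I = 677 + 81 = 758)
W = -32 (W = 4*(208 + (-14 - 4)*12) = 4*(208 - 18*12) = 4*(208 - 216) = 4*(-8) = -32)
I*(W - 1*14) = 758*(-32 - 1*14) = 758*(-32 - 14) = 758*(-46) = -34868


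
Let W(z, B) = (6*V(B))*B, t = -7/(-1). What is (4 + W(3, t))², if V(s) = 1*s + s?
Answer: 350464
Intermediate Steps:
t = 7 (t = -7*(-1) = 7)
V(s) = 2*s (V(s) = s + s = 2*s)
W(z, B) = 12*B² (W(z, B) = (6*(2*B))*B = (12*B)*B = 12*B²)
(4 + W(3, t))² = (4 + 12*7²)² = (4 + 12*49)² = (4 + 588)² = 592² = 350464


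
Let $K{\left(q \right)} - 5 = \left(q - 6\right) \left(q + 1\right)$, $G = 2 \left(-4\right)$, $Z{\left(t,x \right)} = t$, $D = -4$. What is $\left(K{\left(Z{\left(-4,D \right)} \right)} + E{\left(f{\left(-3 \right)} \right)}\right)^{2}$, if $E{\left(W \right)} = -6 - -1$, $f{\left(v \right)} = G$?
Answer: $900$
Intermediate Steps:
$G = -8$
$K{\left(q \right)} = 5 + \left(1 + q\right) \left(-6 + q\right)$ ($K{\left(q \right)} = 5 + \left(q - 6\right) \left(q + 1\right) = 5 + \left(-6 + q\right) \left(1 + q\right) = 5 + \left(1 + q\right) \left(-6 + q\right)$)
$f{\left(v \right)} = -8$
$E{\left(W \right)} = -5$ ($E{\left(W \right)} = -6 + 1 = -5$)
$\left(K{\left(Z{\left(-4,D \right)} \right)} + E{\left(f{\left(-3 \right)} \right)}\right)^{2} = \left(\left(-1 + \left(-4\right)^{2} - -20\right) - 5\right)^{2} = \left(\left(-1 + 16 + 20\right) - 5\right)^{2} = \left(35 - 5\right)^{2} = 30^{2} = 900$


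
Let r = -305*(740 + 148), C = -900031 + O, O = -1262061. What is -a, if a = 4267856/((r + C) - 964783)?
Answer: 4267856/3397715 ≈ 1.2561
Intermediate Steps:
C = -2162092 (C = -900031 - 1262061 = -2162092)
r = -270840 (r = -305*888 = -270840)
a = -4267856/3397715 (a = 4267856/((-270840 - 2162092) - 964783) = 4267856/(-2432932 - 964783) = 4267856/(-3397715) = 4267856*(-1/3397715) = -4267856/3397715 ≈ -1.2561)
-a = -1*(-4267856/3397715) = 4267856/3397715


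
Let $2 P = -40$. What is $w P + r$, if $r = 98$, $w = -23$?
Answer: $558$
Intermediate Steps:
$P = -20$ ($P = \frac{1}{2} \left(-40\right) = -20$)
$w P + r = \left(-23\right) \left(-20\right) + 98 = 460 + 98 = 558$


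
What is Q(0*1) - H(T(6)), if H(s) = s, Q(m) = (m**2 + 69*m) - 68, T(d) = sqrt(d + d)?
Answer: -68 - 2*sqrt(3) ≈ -71.464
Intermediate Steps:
T(d) = sqrt(2)*sqrt(d) (T(d) = sqrt(2*d) = sqrt(2)*sqrt(d))
Q(m) = -68 + m**2 + 69*m
Q(0*1) - H(T(6)) = (-68 + (0*1)**2 + 69*(0*1)) - sqrt(2)*sqrt(6) = (-68 + 0**2 + 69*0) - 2*sqrt(3) = (-68 + 0 + 0) - 2*sqrt(3) = -68 - 2*sqrt(3)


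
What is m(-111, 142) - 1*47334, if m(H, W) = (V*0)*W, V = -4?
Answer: -47334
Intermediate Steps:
m(H, W) = 0 (m(H, W) = (-4*0)*W = 0*W = 0)
m(-111, 142) - 1*47334 = 0 - 1*47334 = 0 - 47334 = -47334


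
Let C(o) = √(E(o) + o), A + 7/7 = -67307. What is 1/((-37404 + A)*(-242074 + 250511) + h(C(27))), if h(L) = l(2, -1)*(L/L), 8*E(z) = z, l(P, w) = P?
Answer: -1/883455142 ≈ -1.1319e-9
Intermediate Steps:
A = -67308 (A = -1 - 67307 = -67308)
E(z) = z/8
C(o) = 3*√2*√o/4 (C(o) = √(o/8 + o) = √(9*o/8) = 3*√2*√o/4)
h(L) = 2 (h(L) = 2*(L/L) = 2*1 = 2)
1/((-37404 + A)*(-242074 + 250511) + h(C(27))) = 1/((-37404 - 67308)*(-242074 + 250511) + 2) = 1/(-104712*8437 + 2) = 1/(-883455144 + 2) = 1/(-883455142) = -1/883455142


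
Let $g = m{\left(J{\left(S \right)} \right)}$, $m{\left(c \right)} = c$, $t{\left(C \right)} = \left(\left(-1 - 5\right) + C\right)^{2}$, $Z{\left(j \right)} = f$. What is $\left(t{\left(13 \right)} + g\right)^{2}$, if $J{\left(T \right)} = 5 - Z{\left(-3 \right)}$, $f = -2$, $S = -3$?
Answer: $3136$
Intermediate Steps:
$Z{\left(j \right)} = -2$
$t{\left(C \right)} = \left(-6 + C\right)^{2}$ ($t{\left(C \right)} = \left(\left(-1 - 5\right) + C\right)^{2} = \left(-6 + C\right)^{2}$)
$J{\left(T \right)} = 7$ ($J{\left(T \right)} = 5 - -2 = 5 + 2 = 7$)
$g = 7$
$\left(t{\left(13 \right)} + g\right)^{2} = \left(\left(-6 + 13\right)^{2} + 7\right)^{2} = \left(7^{2} + 7\right)^{2} = \left(49 + 7\right)^{2} = 56^{2} = 3136$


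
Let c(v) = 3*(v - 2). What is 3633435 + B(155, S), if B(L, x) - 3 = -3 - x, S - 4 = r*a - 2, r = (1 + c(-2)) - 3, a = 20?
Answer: 3633713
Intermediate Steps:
c(v) = -6 + 3*v (c(v) = 3*(-2 + v) = -6 + 3*v)
r = -14 (r = (1 + (-6 + 3*(-2))) - 3 = (1 + (-6 - 6)) - 3 = (1 - 12) - 3 = -11 - 3 = -14)
S = -278 (S = 4 + (-14*20 - 2) = 4 + (-280 - 2) = 4 - 282 = -278)
B(L, x) = -x (B(L, x) = 3 + (-3 - x) = -x)
3633435 + B(155, S) = 3633435 - 1*(-278) = 3633435 + 278 = 3633713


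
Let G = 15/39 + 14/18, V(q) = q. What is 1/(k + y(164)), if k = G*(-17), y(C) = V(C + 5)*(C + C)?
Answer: 117/6483232 ≈ 1.8047e-5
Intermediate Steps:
G = 136/117 (G = 15*(1/39) + 14*(1/18) = 5/13 + 7/9 = 136/117 ≈ 1.1624)
y(C) = 2*C*(5 + C) (y(C) = (C + 5)*(C + C) = (5 + C)*(2*C) = 2*C*(5 + C))
k = -2312/117 (k = (136/117)*(-17) = -2312/117 ≈ -19.761)
1/(k + y(164)) = 1/(-2312/117 + 2*164*(5 + 164)) = 1/(-2312/117 + 2*164*169) = 1/(-2312/117 + 55432) = 1/(6483232/117) = 117/6483232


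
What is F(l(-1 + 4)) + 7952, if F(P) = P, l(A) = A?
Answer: 7955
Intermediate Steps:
F(l(-1 + 4)) + 7952 = (-1 + 4) + 7952 = 3 + 7952 = 7955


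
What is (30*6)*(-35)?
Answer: -6300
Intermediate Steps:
(30*6)*(-35) = 180*(-35) = -6300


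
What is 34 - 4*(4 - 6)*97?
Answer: 810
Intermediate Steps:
34 - 4*(4 - 6)*97 = 34 - 4*(-2)*97 = 34 + 8*97 = 34 + 776 = 810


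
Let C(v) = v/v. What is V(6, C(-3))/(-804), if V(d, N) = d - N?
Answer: -5/804 ≈ -0.0062189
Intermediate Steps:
C(v) = 1
V(6, C(-3))/(-804) = (6 - 1*1)/(-804) = (6 - 1)*(-1/804) = 5*(-1/804) = -5/804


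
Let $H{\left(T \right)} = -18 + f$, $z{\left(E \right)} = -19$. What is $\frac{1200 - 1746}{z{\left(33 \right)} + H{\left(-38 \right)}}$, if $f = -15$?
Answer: $\frac{21}{2} \approx 10.5$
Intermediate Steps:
$H{\left(T \right)} = -33$ ($H{\left(T \right)} = -18 - 15 = -33$)
$\frac{1200 - 1746}{z{\left(33 \right)} + H{\left(-38 \right)}} = \frac{1200 - 1746}{-19 - 33} = - \frac{546}{-52} = \left(-546\right) \left(- \frac{1}{52}\right) = \frac{21}{2}$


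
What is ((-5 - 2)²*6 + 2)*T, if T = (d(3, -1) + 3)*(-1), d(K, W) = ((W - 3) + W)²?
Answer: -8288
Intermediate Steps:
d(K, W) = (-3 + 2*W)² (d(K, W) = ((-3 + W) + W)² = (-3 + 2*W)²)
T = -28 (T = ((-3 + 2*(-1))² + 3)*(-1) = ((-3 - 2)² + 3)*(-1) = ((-5)² + 3)*(-1) = (25 + 3)*(-1) = 28*(-1) = -28)
((-5 - 2)²*6 + 2)*T = ((-5 - 2)²*6 + 2)*(-28) = ((-7)²*6 + 2)*(-28) = (49*6 + 2)*(-28) = (294 + 2)*(-28) = 296*(-28) = -8288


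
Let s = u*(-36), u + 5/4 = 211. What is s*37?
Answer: -279387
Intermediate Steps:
u = 839/4 (u = -5/4 + 211 = 839/4 ≈ 209.75)
s = -7551 (s = (839/4)*(-36) = -7551)
s*37 = -7551*37 = -279387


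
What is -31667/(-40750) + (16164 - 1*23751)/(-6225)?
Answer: 6750631/3382250 ≈ 1.9959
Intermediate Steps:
-31667/(-40750) + (16164 - 1*23751)/(-6225) = -31667*(-1/40750) + (16164 - 23751)*(-1/6225) = 31667/40750 - 7587*(-1/6225) = 31667/40750 + 2529/2075 = 6750631/3382250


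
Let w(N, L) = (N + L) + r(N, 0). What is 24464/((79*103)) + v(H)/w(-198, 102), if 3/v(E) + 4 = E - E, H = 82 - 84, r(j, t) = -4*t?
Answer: 3139529/1041536 ≈ 3.0143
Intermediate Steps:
w(N, L) = L + N (w(N, L) = (N + L) - 4*0 = (L + N) + 0 = L + N)
H = -2
v(E) = -¾ (v(E) = 3/(-4 + (E - E)) = 3/(-4 + 0) = 3/(-4) = 3*(-¼) = -¾)
24464/((79*103)) + v(H)/w(-198, 102) = 24464/((79*103)) - 3/(4*(102 - 198)) = 24464/8137 - ¾/(-96) = 24464*(1/8137) - ¾*(-1/96) = 24464/8137 + 1/128 = 3139529/1041536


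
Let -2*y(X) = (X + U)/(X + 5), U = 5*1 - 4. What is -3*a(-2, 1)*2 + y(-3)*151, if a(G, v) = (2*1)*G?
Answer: 199/2 ≈ 99.500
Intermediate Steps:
U = 1 (U = 5 - 4 = 1)
a(G, v) = 2*G
y(X) = -(1 + X)/(2*(5 + X)) (y(X) = -(X + 1)/(2*(X + 5)) = -(1 + X)/(2*(5 + X)))
-3*a(-2, 1)*2 + y(-3)*151 = -6*(-2)*2 + ((-1 - 1*(-3))/(2*(5 - 3)))*151 = -3*(-4)*2 + ((1/2)*(-1 + 3)/2)*151 = 12*2 + ((1/2)*(1/2)*2)*151 = 24 + (1/2)*151 = 24 + 151/2 = 199/2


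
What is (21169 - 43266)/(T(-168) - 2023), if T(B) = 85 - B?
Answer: 22097/1770 ≈ 12.484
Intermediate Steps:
(21169 - 43266)/(T(-168) - 2023) = (21169 - 43266)/((85 - 1*(-168)) - 2023) = -22097/((85 + 168) - 2023) = -22097/(253 - 2023) = -22097/(-1770) = -22097*(-1/1770) = 22097/1770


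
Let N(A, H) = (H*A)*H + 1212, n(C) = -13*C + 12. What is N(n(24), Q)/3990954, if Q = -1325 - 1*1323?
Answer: -350594998/665159 ≈ -527.08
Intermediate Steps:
Q = -2648 (Q = -1325 - 1323 = -2648)
n(C) = 12 - 13*C
N(A, H) = 1212 + A*H² (N(A, H) = (A*H)*H + 1212 = A*H² + 1212 = 1212 + A*H²)
N(n(24), Q)/3990954 = (1212 + (12 - 13*24)*(-2648)²)/3990954 = (1212 + (12 - 312)*7011904)*(1/3990954) = (1212 - 300*7011904)*(1/3990954) = (1212 - 2103571200)*(1/3990954) = -2103569988*1/3990954 = -350594998/665159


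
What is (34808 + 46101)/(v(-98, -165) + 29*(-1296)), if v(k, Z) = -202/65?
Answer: -5259085/2443162 ≈ -2.1526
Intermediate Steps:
v(k, Z) = -202/65 (v(k, Z) = -202*1/65 = -202/65)
(34808 + 46101)/(v(-98, -165) + 29*(-1296)) = (34808 + 46101)/(-202/65 + 29*(-1296)) = 80909/(-202/65 - 37584) = 80909/(-2443162/65) = 80909*(-65/2443162) = -5259085/2443162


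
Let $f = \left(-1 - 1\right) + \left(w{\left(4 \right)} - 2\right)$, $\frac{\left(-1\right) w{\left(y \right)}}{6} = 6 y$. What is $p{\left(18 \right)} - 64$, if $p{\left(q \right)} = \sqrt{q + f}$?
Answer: $-64 + i \sqrt{130} \approx -64.0 + 11.402 i$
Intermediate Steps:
$w{\left(y \right)} = - 36 y$ ($w{\left(y \right)} = - 6 \cdot 6 y = - 36 y$)
$f = -148$ ($f = \left(-1 - 1\right) - 146 = -2 - 146 = -148$)
$p{\left(q \right)} = \sqrt{-148 + q}$ ($p{\left(q \right)} = \sqrt{q - 148} = \sqrt{-148 + q}$)
$p{\left(18 \right)} - 64 = \sqrt{-148 + 18} - 64 = \sqrt{-130} - 64 = i \sqrt{130} - 64 = -64 + i \sqrt{130}$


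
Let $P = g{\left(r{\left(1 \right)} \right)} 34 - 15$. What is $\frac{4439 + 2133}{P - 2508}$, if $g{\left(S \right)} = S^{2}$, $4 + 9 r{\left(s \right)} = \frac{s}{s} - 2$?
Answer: $- \frac{532332}{203513} \approx -2.6157$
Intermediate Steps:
$r{\left(s \right)} = - \frac{5}{9}$ ($r{\left(s \right)} = - \frac{4}{9} + \frac{\frac{s}{s} - 2}{9} = - \frac{4}{9} + \frac{1 - 2}{9} = - \frac{4}{9} + \frac{1}{9} \left(-1\right) = - \frac{4}{9} - \frac{1}{9} = - \frac{5}{9}$)
$P = - \frac{365}{81}$ ($P = \left(- \frac{5}{9}\right)^{2} \cdot 34 - 15 = \frac{25}{81} \cdot 34 - 15 = \frac{850}{81} - 15 = - \frac{365}{81} \approx -4.5062$)
$\frac{4439 + 2133}{P - 2508} = \frac{4439 + 2133}{- \frac{365}{81} - 2508} = \frac{6572}{- \frac{203513}{81}} = 6572 \left(- \frac{81}{203513}\right) = - \frac{532332}{203513}$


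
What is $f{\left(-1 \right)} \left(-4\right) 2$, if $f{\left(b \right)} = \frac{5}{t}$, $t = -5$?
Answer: $8$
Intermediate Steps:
$f{\left(b \right)} = -1$ ($f{\left(b \right)} = \frac{5}{-5} = 5 \left(- \frac{1}{5}\right) = -1$)
$f{\left(-1 \right)} \left(-4\right) 2 = \left(-1\right) \left(-4\right) 2 = 4 \cdot 2 = 8$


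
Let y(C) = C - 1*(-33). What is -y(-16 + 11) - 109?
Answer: -137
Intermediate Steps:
y(C) = 33 + C (y(C) = C + 33 = 33 + C)
-y(-16 + 11) - 109 = -(33 + (-16 + 11)) - 109 = -(33 - 5) - 109 = -1*28 - 109 = -28 - 109 = -137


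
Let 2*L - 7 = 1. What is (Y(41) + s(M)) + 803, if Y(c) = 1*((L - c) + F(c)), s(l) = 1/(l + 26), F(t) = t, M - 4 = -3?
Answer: 21790/27 ≈ 807.04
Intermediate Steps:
M = 1 (M = 4 - 3 = 1)
s(l) = 1/(26 + l)
L = 4 (L = 7/2 + (½)*1 = 7/2 + ½ = 4)
Y(c) = 4 (Y(c) = 1*((4 - c) + c) = 1*4 = 4)
(Y(41) + s(M)) + 803 = (4 + 1/(26 + 1)) + 803 = (4 + 1/27) + 803 = 109/27 + 803 = 21790/27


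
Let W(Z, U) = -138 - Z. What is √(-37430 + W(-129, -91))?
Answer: I*√37439 ≈ 193.49*I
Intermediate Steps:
√(-37430 + W(-129, -91)) = √(-37430 + (-138 - 1*(-129))) = √(-37430 + (-138 + 129)) = √(-37430 - 9) = √(-37439) = I*√37439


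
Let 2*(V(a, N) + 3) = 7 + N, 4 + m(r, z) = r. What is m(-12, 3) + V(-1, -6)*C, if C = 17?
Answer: -117/2 ≈ -58.500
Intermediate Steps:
m(r, z) = -4 + r
V(a, N) = ½ + N/2 (V(a, N) = -3 + (7 + N)/2 = -3 + (7/2 + N/2) = ½ + N/2)
m(-12, 3) + V(-1, -6)*C = (-4 - 12) + (½ + (½)*(-6))*17 = -16 + (½ - 3)*17 = -16 - 5/2*17 = -16 - 85/2 = -117/2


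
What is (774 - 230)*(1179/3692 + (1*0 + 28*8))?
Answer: 112633432/923 ≈ 1.2203e+5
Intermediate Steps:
(774 - 230)*(1179/3692 + (1*0 + 28*8)) = 544*(1179*(1/3692) + (0 + 224)) = 544*(1179/3692 + 224) = 544*(828187/3692) = 112633432/923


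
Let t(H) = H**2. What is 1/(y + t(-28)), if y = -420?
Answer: 1/364 ≈ 0.0027473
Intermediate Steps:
1/(y + t(-28)) = 1/(-420 + (-28)**2) = 1/(-420 + 784) = 1/364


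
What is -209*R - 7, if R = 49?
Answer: -10248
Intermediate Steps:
-209*R - 7 = -209*49 - 7 = -10241 - 7 = -10248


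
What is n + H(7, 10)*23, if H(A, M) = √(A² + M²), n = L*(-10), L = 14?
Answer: -140 + 23*√149 ≈ 140.75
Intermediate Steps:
n = -140 (n = 14*(-10) = -140)
n + H(7, 10)*23 = -140 + √(7² + 10²)*23 = -140 + √(49 + 100)*23 = -140 + √149*23 = -140 + 23*√149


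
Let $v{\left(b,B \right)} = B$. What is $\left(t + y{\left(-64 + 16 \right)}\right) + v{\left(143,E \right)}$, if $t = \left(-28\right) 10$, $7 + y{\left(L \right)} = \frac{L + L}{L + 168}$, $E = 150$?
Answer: $- \frac{689}{5} \approx -137.8$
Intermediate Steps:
$y{\left(L \right)} = -7 + \frac{2 L}{168 + L}$ ($y{\left(L \right)} = -7 + \frac{L + L}{L + 168} = -7 + \frac{2 L}{168 + L}$)
$t = -280$
$\left(t + y{\left(-64 + 16 \right)}\right) + v{\left(143,E \right)} = \left(-280 + \frac{-1176 - 5 \left(-64 + 16\right)}{168 + \left(-64 + 16\right)}\right) + 150 = \left(-280 + \frac{-1176 - -240}{168 - 48}\right) + 150 = \left(-280 + \frac{-1176 + 240}{120}\right) + 150 = \left(-280 + \frac{1}{120} \left(-936\right)\right) + 150 = \left(-280 - \frac{39}{5}\right) + 150 = - \frac{1439}{5} + 150 = - \frac{689}{5}$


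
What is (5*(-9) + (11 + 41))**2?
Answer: 49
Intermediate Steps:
(5*(-9) + (11 + 41))**2 = (-45 + 52)**2 = 7**2 = 49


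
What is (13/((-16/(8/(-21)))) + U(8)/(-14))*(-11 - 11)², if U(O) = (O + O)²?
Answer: -182710/21 ≈ -8700.5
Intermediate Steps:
U(O) = 4*O² (U(O) = (2*O)² = 4*O²)
(13/((-16/(8/(-21)))) + U(8)/(-14))*(-11 - 11)² = (13/((-16/(8/(-21)))) + (4*8²)/(-14))*(-11 - 11)² = (13/((-16/(8*(-1/21)))) + (4*64)*(-1/14))*(-22)² = (13/((-16/(-8/21))) + 256*(-1/14))*484 = (13/((-16*(-21/8))) - 128/7)*484 = (13/42 - 128/7)*484 = -755/42*484 = -182710/21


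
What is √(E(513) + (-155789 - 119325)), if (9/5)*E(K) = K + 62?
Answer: 83*I*√359/3 ≈ 524.21*I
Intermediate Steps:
E(K) = 310/9 + 5*K/9 (E(K) = 5*(K + 62)/9 = 5*(62 + K)/9 = 310/9 + 5*K/9)
√(E(513) + (-155789 - 119325)) = √((310/9 + (5/9)*513) + (-155789 - 119325)) = √((310/9 + 285) - 275114) = √(2875/9 - 275114) = √(-2473151/9) = 83*I*√359/3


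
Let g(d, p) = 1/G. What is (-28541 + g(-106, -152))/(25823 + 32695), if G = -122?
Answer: -3482003/7139196 ≈ -0.48773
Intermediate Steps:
g(d, p) = -1/122 (g(d, p) = 1/(-122) = -1/122)
(-28541 + g(-106, -152))/(25823 + 32695) = (-28541 - 1/122)/(25823 + 32695) = -3482003/122/58518 = -3482003/122*1/58518 = -3482003/7139196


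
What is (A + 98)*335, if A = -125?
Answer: -9045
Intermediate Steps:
(A + 98)*335 = (-125 + 98)*335 = -27*335 = -9045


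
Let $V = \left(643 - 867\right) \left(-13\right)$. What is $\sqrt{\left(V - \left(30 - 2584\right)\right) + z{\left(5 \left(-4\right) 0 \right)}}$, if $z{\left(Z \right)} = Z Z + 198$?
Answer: $4 \sqrt{354} \approx 75.26$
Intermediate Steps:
$V = 2912$ ($V = \left(643 - 867\right) \left(-13\right) = \left(-224\right) \left(-13\right) = 2912$)
$z{\left(Z \right)} = 198 + Z^{2}$ ($z{\left(Z \right)} = Z^{2} + 198 = 198 + Z^{2}$)
$\sqrt{\left(V - \left(30 - 2584\right)\right) + z{\left(5 \left(-4\right) 0 \right)}} = \sqrt{\left(2912 - \left(30 - 2584\right)\right) + \left(198 + \left(5 \left(-4\right) 0\right)^{2}\right)} = \sqrt{\left(2912 - \left(30 - 2584\right)\right) + \left(198 + \left(\left(-20\right) 0\right)^{2}\right)} = \sqrt{\left(2912 - -2554\right) + \left(198 + 0^{2}\right)} = \sqrt{\left(2912 + 2554\right) + \left(198 + 0\right)} = \sqrt{5466 + 198} = \sqrt{5664} = 4 \sqrt{354}$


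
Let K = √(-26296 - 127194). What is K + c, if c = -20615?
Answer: -20615 + I*√153490 ≈ -20615.0 + 391.78*I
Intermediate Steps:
K = I*√153490 (K = √(-153490) = I*√153490 ≈ 391.78*I)
K + c = I*√153490 - 20615 = -20615 + I*√153490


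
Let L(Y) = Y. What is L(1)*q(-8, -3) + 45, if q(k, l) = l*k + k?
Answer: 61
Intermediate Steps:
q(k, l) = k + k*l (q(k, l) = k*l + k = k + k*l)
L(1)*q(-8, -3) + 45 = 1*(-8*(1 - 3)) + 45 = 1*(-8*(-2)) + 45 = 1*16 + 45 = 16 + 45 = 61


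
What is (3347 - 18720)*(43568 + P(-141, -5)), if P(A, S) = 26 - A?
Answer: -672338155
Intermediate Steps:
(3347 - 18720)*(43568 + P(-141, -5)) = (3347 - 18720)*(43568 + (26 - 1*(-141))) = -15373*(43568 + (26 + 141)) = -15373*(43568 + 167) = -15373*43735 = -672338155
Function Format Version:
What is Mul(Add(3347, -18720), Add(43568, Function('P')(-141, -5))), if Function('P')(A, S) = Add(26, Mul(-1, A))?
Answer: -672338155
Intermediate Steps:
Mul(Add(3347, -18720), Add(43568, Function('P')(-141, -5))) = Mul(Add(3347, -18720), Add(43568, Add(26, Mul(-1, -141)))) = Mul(-15373, Add(43568, Add(26, 141))) = Mul(-15373, Add(43568, 167)) = Mul(-15373, 43735) = -672338155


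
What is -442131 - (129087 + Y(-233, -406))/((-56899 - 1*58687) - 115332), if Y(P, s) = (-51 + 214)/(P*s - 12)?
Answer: -9656840638096043/21841609948 ≈ -4.4213e+5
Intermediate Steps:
Y(P, s) = 163/(-12 + P*s)
-442131 - (129087 + Y(-233, -406))/((-56899 - 1*58687) - 115332) = -442131 - (129087 + 163/(-12 - 233*(-406)))/((-56899 - 1*58687) - 115332) = -442131 - (129087 + 163/(-12 + 94598))/((-56899 - 58687) - 115332) = -442131 - (129087 + 163/94586)/(-115586 - 115332) = -442131 - (129087 + 163*(1/94586))/(-230918) = -442131 - (129087 + 163/94586)*(-1)/230918 = -442131 - 12209823145*(-1)/(94586*230918) = -442131 - 1*(-12209823145/21841609948) = -442131 + 12209823145/21841609948 = -9656840638096043/21841609948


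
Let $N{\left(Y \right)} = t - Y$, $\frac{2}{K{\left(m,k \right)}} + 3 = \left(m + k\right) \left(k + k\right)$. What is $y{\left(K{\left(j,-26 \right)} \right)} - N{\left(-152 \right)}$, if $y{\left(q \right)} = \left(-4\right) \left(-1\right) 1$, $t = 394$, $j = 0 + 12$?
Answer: $-542$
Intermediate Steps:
$j = 12$
$K{\left(m,k \right)} = \frac{2}{-3 + 2 k \left(k + m\right)}$ ($K{\left(m,k \right)} = \frac{2}{-3 + \left(m + k\right) \left(k + k\right)} = \frac{2}{-3 + \left(k + m\right) 2 k} = \frac{2}{-3 + 2 k \left(k + m\right)}$)
$N{\left(Y \right)} = 394 - Y$
$y{\left(q \right)} = 4$ ($y{\left(q \right)} = 4 \cdot 1 = 4$)
$y{\left(K{\left(j,-26 \right)} \right)} - N{\left(-152 \right)} = 4 - \left(394 - -152\right) = 4 - \left(394 + 152\right) = 4 - 546 = -542$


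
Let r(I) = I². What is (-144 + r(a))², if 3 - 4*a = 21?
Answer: 245025/16 ≈ 15314.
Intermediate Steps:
a = -9/2 (a = ¾ - ¼*21 = ¾ - 21/4 = -9/2 ≈ -4.5000)
(-144 + r(a))² = (-144 + (-9/2)²)² = (-144 + 81/4)² = (-495/4)² = 245025/16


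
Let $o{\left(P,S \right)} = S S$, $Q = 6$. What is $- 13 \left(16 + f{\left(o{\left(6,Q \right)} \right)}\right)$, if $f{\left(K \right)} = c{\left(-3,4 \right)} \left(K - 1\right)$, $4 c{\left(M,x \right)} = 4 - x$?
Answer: $-208$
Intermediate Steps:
$c{\left(M,x \right)} = 1 - \frac{x}{4}$ ($c{\left(M,x \right)} = \frac{4 - x}{4} = 1 - \frac{x}{4}$)
$o{\left(P,S \right)} = S^{2}$
$f{\left(K \right)} = 0$ ($f{\left(K \right)} = \left(1 - 1\right) \left(K - 1\right) = \left(1 - 1\right) \left(-1 + K\right) = 0 \left(-1 + K\right) = 0$)
$- 13 \left(16 + f{\left(o{\left(6,Q \right)} \right)}\right) = - 13 \left(16 + 0\right) = \left(-13\right) 16 = -208$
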